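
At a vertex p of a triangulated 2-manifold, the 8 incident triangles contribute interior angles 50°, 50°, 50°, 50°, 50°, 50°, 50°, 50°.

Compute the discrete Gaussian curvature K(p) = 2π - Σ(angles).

Sum of angles = 400°. K = 360° - 400° = -40°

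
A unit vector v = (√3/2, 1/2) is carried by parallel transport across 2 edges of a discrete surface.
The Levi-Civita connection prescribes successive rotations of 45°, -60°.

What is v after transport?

Total rotation: 45° + (-60°) = -15°. Final vector: (0.9659, 0.2588)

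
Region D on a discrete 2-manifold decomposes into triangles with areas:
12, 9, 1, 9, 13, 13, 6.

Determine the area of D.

12 + 9 + 1 + 9 + 13 + 13 + 6 = 63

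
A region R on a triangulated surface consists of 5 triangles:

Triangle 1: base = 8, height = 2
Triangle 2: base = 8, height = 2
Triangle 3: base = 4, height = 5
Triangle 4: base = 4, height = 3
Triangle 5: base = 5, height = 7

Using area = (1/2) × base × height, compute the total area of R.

(1/2)×8×2 + (1/2)×8×2 + (1/2)×4×5 + (1/2)×4×3 + (1/2)×5×7 = 49.5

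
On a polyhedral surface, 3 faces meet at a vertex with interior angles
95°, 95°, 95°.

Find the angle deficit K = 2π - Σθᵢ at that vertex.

Sum of angles = 285°. K = 360° - 285° = 75°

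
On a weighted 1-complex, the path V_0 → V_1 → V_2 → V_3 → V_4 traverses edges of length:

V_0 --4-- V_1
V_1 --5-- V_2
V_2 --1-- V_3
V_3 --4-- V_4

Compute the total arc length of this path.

Arc length = 4 + 5 + 1 + 4 = 14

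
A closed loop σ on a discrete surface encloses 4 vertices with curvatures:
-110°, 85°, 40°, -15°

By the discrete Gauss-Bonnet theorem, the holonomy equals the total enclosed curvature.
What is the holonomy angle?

Holonomy = total enclosed curvature = (-110°) + 85° + 40° + (-15°) = 0°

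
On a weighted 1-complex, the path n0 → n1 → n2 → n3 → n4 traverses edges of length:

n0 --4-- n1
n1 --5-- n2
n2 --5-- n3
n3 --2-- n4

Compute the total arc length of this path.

Arc length = 4 + 5 + 5 + 2 = 16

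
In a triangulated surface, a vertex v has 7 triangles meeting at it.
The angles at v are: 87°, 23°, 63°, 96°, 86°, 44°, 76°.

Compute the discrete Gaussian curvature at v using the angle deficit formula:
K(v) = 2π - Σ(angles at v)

Sum of angles = 475°. K = 360° - 475° = -115° = -23π/36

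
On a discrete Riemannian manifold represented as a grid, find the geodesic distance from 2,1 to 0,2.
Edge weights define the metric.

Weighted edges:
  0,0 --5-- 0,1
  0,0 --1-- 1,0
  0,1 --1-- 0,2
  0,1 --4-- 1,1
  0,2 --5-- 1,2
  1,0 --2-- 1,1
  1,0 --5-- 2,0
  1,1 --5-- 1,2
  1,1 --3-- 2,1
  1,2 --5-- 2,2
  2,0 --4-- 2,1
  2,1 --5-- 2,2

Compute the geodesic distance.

Shortest path: 2,1 → 1,1 → 0,1 → 0,2, total weight = 8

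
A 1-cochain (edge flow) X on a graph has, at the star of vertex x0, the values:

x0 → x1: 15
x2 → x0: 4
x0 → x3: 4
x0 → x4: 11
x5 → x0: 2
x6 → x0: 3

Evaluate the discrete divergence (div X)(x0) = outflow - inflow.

Divergence = sum of outgoing flows = 15 + (-4) + 4 + 11 + (-2) + (-3) = 21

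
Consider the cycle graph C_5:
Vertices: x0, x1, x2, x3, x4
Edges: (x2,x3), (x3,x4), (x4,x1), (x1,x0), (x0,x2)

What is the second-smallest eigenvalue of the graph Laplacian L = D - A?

The cycle graph C_n has Laplacian eigenvalues λ_k = 2 − 2cos(2πk/n), k = 0, 1, …, n−1. Here n = 5:
k=0: 2 − 2cos(0) = 0.0; k=1: 2 − 2cos(2π/5) = 1.382; k=2: 2 − 2cos(4π/5) = 3.618; k=3: 2 − 2cos(6π/5) = 3.618; k=4: 2 − 2cos(8π/5) = 1.382.
Laplacian eigenvalues: [0.0, 1.382, 1.382, 3.618, 3.618]. Algebraic connectivity (smallest non-zero eigenvalue) = 1.382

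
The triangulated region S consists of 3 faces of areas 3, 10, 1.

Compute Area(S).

3 + 10 + 1 = 14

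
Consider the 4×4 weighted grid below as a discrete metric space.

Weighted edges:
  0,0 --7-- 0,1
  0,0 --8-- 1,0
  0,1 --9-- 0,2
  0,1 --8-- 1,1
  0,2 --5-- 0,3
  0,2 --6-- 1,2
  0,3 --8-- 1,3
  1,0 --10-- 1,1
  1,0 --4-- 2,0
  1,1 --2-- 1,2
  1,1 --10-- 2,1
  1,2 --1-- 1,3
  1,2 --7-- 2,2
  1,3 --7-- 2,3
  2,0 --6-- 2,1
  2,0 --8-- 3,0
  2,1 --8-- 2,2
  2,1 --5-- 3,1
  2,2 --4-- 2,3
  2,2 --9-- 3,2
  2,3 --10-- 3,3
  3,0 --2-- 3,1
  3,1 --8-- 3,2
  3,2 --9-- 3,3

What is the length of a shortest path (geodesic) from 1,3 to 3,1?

Shortest path: 1,3 → 1,2 → 1,1 → 2,1 → 3,1, total weight = 18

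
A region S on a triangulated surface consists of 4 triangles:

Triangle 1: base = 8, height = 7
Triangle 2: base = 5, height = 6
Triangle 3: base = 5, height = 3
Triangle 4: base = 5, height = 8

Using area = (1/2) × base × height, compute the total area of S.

(1/2)×8×7 + (1/2)×5×6 + (1/2)×5×3 + (1/2)×5×8 = 70.5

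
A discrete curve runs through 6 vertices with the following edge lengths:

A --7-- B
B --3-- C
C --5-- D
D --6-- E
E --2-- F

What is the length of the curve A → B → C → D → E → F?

Arc length = 7 + 3 + 5 + 6 + 2 = 23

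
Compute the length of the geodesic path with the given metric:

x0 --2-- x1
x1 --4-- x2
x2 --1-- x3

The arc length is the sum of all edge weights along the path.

Arc length = 2 + 4 + 1 = 7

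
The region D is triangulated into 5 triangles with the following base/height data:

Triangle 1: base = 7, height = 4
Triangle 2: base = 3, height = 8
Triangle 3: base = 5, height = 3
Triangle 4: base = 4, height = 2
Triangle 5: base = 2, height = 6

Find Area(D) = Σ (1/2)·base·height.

(1/2)×7×4 + (1/2)×3×8 + (1/2)×5×3 + (1/2)×4×2 + (1/2)×2×6 = 43.5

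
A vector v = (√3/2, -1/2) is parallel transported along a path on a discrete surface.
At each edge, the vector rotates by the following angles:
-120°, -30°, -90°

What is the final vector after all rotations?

Total rotation: (-120°) + (-30°) + (-90°) = -240° ≡ 120° (mod 360°). Final vector: (0, 1)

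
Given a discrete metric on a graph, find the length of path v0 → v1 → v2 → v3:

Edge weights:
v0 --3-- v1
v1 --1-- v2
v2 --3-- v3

Arc length = 3 + 1 + 3 = 7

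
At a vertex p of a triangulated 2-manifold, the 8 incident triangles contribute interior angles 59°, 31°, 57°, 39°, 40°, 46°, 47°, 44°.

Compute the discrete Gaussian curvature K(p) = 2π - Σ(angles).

Sum of angles = 363°. K = 360° - 363° = -3° = -π/60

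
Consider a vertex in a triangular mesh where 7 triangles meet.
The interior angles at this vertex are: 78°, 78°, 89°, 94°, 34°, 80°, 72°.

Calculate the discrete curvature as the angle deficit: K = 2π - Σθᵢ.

Sum of angles = 525°. K = 360° - 525° = -165° = -11π/12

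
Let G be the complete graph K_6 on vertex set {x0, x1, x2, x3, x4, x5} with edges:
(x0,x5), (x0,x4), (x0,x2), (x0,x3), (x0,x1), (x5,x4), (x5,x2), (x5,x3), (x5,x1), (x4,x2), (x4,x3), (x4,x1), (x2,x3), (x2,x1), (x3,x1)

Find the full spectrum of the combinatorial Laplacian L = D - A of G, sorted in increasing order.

For the complete graph K_n, L = nI − J (J = all-ones matrix). J has eigenvalues n (once, eigenvector 𝟙) and 0 (multiplicity n−1), so L has eigenvalues 0 (once) and n (multiplicity n−1). Here n = 6: eigenvalue 0 once and 6 with multiplicity 5.
Laplacian eigenvalues (increasing order): [0.0, 6.0, 6.0, 6.0, 6.0, 6.0]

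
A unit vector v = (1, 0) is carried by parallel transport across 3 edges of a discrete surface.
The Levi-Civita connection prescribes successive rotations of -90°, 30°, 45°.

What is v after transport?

Total rotation: (-90°) + 30° + 45° = -15°. Final vector: (0.9659, -0.2588)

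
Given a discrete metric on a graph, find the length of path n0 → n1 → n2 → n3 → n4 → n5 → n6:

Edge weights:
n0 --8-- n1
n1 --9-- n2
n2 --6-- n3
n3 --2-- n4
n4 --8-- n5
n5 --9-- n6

Arc length = 8 + 9 + 6 + 2 + 8 + 9 = 42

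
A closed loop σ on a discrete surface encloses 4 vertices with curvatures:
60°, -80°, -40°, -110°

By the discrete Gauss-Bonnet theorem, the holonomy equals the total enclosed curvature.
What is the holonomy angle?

Holonomy = total enclosed curvature = 60° + (-80°) + (-40°) + (-110°) = -170°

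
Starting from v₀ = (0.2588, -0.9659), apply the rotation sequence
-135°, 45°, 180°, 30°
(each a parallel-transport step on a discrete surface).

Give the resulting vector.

Total rotation: (-135°) + 45° + 180° + 30° = 120°. Final vector: (0.7071, 0.7071)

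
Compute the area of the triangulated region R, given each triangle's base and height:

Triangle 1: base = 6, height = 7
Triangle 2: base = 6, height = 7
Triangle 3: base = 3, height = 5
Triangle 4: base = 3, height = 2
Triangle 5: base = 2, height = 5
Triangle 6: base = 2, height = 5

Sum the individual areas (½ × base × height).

(1/2)×6×7 + (1/2)×6×7 + (1/2)×3×5 + (1/2)×3×2 + (1/2)×2×5 + (1/2)×2×5 = 62.5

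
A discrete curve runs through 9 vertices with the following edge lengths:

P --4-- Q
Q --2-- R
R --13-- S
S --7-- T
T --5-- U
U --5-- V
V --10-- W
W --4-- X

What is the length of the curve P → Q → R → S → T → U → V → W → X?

Arc length = 4 + 2 + 13 + 7 + 5 + 5 + 10 + 4 = 50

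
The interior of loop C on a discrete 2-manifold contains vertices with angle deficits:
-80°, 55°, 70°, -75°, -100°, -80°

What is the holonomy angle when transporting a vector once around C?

Holonomy = total enclosed curvature = (-80°) + 55° + 70° + (-75°) + (-100°) + (-80°) = -210°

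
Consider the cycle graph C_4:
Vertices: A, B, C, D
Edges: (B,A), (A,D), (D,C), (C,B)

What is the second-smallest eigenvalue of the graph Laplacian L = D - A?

The cycle graph C_n has Laplacian eigenvalues λ_k = 2 − 2cos(2πk/n), k = 0, 1, …, n−1. Here n = 4:
k=0: 2 − 2cos(0) = 0.0; k=1: 2 − 2cos(π/2) = 2.0; k=2: 2 − 2cos(π) = 4.0; k=3: 2 − 2cos(3π/2) = 2.0.
Laplacian eigenvalues: [0.0, 2.0, 2.0, 4.0]. Algebraic connectivity (smallest non-zero eigenvalue) = 2.0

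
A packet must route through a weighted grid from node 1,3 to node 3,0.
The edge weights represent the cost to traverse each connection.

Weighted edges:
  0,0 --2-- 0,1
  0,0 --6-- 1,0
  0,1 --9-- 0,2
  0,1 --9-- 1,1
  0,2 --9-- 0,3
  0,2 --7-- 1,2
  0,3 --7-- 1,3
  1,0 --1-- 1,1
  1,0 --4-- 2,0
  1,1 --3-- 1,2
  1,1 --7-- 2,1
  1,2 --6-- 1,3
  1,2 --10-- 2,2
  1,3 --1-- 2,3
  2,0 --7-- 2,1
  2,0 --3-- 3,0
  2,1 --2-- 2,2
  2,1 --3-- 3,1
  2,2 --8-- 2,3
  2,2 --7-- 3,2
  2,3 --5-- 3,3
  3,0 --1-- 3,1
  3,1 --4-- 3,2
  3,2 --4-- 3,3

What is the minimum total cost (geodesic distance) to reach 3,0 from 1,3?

Shortest path: 1,3 → 2,3 → 3,3 → 3,2 → 3,1 → 3,0, total weight = 15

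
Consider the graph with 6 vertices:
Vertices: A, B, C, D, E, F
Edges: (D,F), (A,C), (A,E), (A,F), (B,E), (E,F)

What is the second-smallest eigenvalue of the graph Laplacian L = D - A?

Degrees: deg(A) = 3, deg(B) = 1, deg(C) = 1, deg(D) = 1, deg(E) = 3, deg(F) = 3.
L = D − A with rows/columns ordered (A, B, C, D, E, F):
  [ 3,  0, -1,  0, -1, -1]
  [ 0,  1,  0,  0, -1,  0]
  [-1,  0,  1,  0,  0,  0]
  [ 0,  0,  0,  1,  0, -1]
  [-1, -1,  0,  0,  3, -1]
  [-1,  0,  0, -1, -1,  3]
Characteristic polynomial: det(λI − L) = λ(λ² − 5λ + 3)²(λ − 2).
Roots: λ = 0; (λ² − 5λ + 3) = 0 ⇒ λ = (5 ± √13)/2 ≈ 0.6972, 4.3028 (multiplicity 2); (λ − 2) = 0 ⇒ λ = 2.
(Check: the roots sum (with multiplicity) to 12, matching trace L = Σdeg = 2·6 = 12.)
Laplacian eigenvalues: [0.0, 0.6972, 0.6972, 2.0, 4.3028, 4.3028]. Algebraic connectivity (smallest non-zero eigenvalue) = 0.6972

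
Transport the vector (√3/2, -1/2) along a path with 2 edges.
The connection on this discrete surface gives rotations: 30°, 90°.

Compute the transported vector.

Total rotation: 30° + 90° = 120°. Final vector: (0, 1)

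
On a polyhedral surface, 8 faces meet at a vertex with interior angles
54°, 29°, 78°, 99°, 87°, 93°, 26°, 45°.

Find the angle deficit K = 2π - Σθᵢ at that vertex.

Sum of angles = 511°. K = 360° - 511° = -151° = -151π/180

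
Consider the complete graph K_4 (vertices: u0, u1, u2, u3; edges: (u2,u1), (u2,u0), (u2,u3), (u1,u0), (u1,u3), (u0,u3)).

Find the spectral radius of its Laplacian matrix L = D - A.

For the complete graph K_n, L = nI − J (J = all-ones matrix). J has eigenvalues n (once, eigenvector 𝟙) and 0 (multiplicity n−1), so L has eigenvalues 0 (once) and n (multiplicity n−1). Here n = 4: eigenvalue 0 once and 4 with multiplicity 3.
Laplacian eigenvalues: [0.0, 4.0, 4.0, 4.0]. Largest eigenvalue (spectral radius) = 4.0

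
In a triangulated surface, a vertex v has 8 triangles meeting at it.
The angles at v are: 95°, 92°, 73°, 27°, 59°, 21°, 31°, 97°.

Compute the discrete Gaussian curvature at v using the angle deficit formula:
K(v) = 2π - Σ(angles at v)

Sum of angles = 495°. K = 360° - 495° = -135° = -3π/4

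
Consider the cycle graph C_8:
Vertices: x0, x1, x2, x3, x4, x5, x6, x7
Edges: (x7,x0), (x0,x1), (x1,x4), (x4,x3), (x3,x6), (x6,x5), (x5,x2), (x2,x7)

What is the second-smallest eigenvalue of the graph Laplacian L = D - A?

The cycle graph C_n has Laplacian eigenvalues λ_k = 2 − 2cos(2πk/n), k = 0, 1, …, n−1. Here n = 8:
k=0: 2 − 2cos(0) = 0.0; k=1: 2 − 2cos(π/4) = 0.5858; k=2: 2 − 2cos(π/2) = 2.0; k=3: 2 − 2cos(3π/4) = 3.4142; k=4: 2 − 2cos(π) = 4.0; k=5: 2 − 2cos(5π/4) = 3.4142; k=6: 2 − 2cos(3π/2) = 2.0; k=7: 2 − 2cos(7π/4) = 0.5858.
Laplacian eigenvalues: [0.0, 0.5858, 0.5858, 2.0, 2.0, 3.4142, 3.4142, 4.0]. Algebraic connectivity (smallest non-zero eigenvalue) = 0.5858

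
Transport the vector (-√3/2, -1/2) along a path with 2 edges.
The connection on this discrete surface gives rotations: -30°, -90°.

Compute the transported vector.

Total rotation: (-30°) + (-90°) = -120°. Final vector: (0, 1)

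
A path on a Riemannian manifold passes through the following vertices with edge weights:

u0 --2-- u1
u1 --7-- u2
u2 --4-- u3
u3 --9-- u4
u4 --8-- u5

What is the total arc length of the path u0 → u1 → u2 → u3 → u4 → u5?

Arc length = 2 + 7 + 4 + 9 + 8 = 30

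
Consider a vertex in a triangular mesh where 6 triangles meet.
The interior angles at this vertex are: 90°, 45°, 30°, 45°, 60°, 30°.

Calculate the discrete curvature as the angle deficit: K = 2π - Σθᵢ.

Sum of angles = 300°. K = 360° - 300° = 60° = π/3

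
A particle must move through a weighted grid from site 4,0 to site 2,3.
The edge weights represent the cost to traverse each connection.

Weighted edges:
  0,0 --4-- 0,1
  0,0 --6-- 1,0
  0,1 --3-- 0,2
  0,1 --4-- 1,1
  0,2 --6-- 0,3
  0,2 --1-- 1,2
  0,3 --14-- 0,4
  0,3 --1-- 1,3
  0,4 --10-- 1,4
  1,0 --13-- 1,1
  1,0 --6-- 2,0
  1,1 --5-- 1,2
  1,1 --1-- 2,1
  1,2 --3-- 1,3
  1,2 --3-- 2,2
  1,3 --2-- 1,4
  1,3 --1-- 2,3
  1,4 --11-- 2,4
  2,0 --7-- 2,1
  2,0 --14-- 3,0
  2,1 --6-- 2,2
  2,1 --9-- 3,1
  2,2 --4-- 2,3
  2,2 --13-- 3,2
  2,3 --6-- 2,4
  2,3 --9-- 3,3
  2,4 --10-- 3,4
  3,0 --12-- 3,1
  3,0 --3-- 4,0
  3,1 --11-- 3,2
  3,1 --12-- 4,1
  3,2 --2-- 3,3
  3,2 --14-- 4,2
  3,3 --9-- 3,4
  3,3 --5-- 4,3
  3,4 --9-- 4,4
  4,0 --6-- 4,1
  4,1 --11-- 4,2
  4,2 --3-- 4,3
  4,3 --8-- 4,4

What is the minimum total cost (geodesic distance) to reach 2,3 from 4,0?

Shortest path: 4,0 → 4,1 → 4,2 → 4,3 → 3,3 → 2,3, total weight = 34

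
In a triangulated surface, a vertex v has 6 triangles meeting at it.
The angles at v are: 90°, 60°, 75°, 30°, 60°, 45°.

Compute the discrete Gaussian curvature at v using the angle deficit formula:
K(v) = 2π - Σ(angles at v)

Sum of angles = 360°. K = 360° - 360° = 0°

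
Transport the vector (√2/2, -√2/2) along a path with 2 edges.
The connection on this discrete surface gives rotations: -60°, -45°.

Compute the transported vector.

Total rotation: (-60°) + (-45°) = -105°. Final vector: (-0.8660, -0.5000)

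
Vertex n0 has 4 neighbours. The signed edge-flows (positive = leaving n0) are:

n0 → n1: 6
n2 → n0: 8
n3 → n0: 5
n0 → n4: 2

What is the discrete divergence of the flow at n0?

Divergence = sum of outgoing flows = 6 + (-8) + (-5) + 2 = -5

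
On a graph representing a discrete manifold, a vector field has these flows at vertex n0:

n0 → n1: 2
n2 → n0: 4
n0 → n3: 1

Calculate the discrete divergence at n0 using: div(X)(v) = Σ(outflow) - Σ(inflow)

Divergence = sum of outgoing flows = 2 + (-4) + 1 = -1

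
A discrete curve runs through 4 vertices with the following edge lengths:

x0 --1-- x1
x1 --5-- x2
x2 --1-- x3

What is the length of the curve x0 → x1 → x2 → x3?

Arc length = 1 + 5 + 1 = 7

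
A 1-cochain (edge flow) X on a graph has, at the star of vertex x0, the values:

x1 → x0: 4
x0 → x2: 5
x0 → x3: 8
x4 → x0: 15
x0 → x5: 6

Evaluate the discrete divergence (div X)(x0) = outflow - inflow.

Divergence = sum of outgoing flows = (-4) + 5 + 8 + (-15) + 6 = 0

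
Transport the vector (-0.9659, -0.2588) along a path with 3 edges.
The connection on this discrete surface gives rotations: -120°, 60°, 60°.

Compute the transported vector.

Total rotation: (-120°) + 60° + 60° = 0°. Final vector: (-0.9659, -0.2588)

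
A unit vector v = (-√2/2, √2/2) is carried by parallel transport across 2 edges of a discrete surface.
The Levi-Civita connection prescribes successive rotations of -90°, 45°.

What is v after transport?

Total rotation: (-90°) + 45° = -45°. Final vector: (0, 1)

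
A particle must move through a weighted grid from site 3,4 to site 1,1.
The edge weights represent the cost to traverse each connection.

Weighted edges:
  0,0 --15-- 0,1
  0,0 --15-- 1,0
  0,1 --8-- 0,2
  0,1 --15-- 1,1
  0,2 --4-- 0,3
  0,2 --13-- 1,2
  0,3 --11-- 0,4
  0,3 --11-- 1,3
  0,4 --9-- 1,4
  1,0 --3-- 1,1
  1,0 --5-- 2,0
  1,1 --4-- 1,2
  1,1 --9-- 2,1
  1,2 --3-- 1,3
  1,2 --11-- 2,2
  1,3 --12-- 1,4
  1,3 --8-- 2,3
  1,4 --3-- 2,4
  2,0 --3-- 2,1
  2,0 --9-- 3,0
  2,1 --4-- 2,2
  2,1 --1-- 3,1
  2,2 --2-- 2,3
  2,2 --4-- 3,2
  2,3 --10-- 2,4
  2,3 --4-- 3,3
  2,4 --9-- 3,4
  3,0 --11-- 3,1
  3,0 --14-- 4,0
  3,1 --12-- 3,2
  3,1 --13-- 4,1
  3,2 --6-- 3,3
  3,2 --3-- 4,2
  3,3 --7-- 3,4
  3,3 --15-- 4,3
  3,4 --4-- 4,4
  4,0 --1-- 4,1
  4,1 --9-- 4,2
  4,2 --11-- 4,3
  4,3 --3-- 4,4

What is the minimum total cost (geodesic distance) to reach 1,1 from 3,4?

Shortest path: 3,4 → 3,3 → 2,3 → 2,2 → 2,1 → 1,1, total weight = 26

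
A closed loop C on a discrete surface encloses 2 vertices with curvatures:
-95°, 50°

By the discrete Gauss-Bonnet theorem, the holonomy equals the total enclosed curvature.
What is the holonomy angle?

Holonomy = total enclosed curvature = (-95°) + 50° = -45°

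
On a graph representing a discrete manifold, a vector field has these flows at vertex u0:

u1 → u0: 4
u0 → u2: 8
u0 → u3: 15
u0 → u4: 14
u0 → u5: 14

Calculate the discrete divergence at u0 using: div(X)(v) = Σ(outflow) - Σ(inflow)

Divergence = sum of outgoing flows = (-4) + 8 + 15 + 14 + 14 = 47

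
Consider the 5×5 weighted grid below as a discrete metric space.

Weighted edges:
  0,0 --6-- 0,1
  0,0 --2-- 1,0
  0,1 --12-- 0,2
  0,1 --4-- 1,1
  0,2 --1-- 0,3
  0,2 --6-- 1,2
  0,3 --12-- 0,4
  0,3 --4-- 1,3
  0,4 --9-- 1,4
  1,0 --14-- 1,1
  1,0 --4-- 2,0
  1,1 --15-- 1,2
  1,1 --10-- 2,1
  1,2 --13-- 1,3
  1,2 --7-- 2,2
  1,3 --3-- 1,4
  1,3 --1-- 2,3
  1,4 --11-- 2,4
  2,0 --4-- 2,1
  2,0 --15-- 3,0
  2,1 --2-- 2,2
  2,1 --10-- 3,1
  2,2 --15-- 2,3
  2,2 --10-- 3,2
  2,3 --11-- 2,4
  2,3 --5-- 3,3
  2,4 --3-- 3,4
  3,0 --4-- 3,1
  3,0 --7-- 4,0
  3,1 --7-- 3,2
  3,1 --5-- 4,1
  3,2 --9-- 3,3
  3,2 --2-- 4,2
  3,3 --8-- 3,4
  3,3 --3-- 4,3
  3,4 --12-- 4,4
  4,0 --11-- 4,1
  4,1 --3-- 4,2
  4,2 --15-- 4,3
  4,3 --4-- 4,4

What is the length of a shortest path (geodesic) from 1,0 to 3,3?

Shortest path: 1,0 → 2,0 → 2,1 → 2,2 → 3,2 → 3,3, total weight = 29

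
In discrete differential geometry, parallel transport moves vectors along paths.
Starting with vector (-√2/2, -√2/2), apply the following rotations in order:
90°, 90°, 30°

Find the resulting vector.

Total rotation: 90° + 90° + 30° = 210° ≡ -150° (mod 360°). Final vector: (0.2588, 0.9659)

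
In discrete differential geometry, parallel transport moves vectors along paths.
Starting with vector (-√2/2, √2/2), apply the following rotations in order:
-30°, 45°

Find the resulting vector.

Total rotation: (-30°) + 45° = 15°. Final vector: (-0.8660, 0.5000)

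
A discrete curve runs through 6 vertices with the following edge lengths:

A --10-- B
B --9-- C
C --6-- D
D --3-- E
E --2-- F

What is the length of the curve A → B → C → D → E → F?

Arc length = 10 + 9 + 6 + 3 + 2 = 30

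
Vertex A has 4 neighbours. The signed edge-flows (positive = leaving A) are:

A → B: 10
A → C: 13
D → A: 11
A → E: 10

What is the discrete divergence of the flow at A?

Divergence = sum of outgoing flows = 10 + 13 + (-11) + 10 = 22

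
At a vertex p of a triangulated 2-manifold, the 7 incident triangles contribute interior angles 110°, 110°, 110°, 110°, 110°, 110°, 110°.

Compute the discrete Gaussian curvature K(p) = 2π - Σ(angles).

Sum of angles = 770°. K = 360° - 770° = -410°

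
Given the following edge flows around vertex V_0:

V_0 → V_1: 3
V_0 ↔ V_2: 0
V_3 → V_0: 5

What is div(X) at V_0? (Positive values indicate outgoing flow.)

Divergence = sum of outgoing flows = 3 + 0 + (-5) = -2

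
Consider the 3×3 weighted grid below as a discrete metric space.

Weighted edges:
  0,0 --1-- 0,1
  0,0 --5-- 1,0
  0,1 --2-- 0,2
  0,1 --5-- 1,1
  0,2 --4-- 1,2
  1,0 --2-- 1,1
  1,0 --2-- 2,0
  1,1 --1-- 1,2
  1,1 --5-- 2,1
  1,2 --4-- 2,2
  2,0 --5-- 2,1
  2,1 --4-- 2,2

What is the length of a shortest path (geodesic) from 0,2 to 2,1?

Shortest path: 0,2 → 1,2 → 1,1 → 2,1, total weight = 10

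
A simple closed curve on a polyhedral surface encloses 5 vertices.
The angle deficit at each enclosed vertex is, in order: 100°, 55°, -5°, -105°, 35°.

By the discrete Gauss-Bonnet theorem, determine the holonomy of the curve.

Holonomy = total enclosed curvature = 100° + 55° + (-5°) + (-105°) + 35° = 80°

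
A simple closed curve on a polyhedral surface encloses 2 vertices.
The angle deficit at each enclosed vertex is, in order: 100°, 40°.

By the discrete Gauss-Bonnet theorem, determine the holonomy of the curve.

Holonomy = total enclosed curvature = 100° + 40° = 140°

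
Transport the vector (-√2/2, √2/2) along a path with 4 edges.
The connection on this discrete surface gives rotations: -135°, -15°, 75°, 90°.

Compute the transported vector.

Total rotation: (-135°) + (-15°) + 75° + 90° = 15°. Final vector: (-0.8660, 0.5000)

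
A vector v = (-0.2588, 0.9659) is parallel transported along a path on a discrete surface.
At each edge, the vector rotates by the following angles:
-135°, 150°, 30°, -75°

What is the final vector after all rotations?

Total rotation: (-135°) + 150° + 30° + (-75°) = -30°. Final vector: (0.2588, 0.9659)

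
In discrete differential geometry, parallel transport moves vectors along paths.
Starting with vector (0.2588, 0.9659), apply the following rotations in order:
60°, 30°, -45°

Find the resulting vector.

Total rotation: 60° + 30° + (-45°) = 45°. Final vector: (-0.5000, 0.8660)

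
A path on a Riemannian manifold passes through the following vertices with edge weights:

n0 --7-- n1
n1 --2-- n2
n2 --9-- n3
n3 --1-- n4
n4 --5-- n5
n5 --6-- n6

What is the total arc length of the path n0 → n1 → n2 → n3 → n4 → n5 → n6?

Arc length = 7 + 2 + 9 + 1 + 5 + 6 = 30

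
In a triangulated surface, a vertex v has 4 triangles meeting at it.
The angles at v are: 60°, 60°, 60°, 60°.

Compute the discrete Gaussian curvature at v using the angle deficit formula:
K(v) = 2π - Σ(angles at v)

Sum of angles = 240°. K = 360° - 240° = 120° = 2π/3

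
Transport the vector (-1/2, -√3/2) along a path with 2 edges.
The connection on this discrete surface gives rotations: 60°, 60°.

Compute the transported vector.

Total rotation: 60° + 60° = 120°. Final vector: (1, 0)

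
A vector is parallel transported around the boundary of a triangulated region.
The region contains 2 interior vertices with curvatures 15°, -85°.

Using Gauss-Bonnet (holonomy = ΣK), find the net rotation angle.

Holonomy = total enclosed curvature = 15° + (-85°) = -70°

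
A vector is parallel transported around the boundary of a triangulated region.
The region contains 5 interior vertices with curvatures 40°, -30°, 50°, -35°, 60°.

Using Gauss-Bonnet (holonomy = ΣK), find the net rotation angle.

Holonomy = total enclosed curvature = 40° + (-30°) + 50° + (-35°) + 60° = 85°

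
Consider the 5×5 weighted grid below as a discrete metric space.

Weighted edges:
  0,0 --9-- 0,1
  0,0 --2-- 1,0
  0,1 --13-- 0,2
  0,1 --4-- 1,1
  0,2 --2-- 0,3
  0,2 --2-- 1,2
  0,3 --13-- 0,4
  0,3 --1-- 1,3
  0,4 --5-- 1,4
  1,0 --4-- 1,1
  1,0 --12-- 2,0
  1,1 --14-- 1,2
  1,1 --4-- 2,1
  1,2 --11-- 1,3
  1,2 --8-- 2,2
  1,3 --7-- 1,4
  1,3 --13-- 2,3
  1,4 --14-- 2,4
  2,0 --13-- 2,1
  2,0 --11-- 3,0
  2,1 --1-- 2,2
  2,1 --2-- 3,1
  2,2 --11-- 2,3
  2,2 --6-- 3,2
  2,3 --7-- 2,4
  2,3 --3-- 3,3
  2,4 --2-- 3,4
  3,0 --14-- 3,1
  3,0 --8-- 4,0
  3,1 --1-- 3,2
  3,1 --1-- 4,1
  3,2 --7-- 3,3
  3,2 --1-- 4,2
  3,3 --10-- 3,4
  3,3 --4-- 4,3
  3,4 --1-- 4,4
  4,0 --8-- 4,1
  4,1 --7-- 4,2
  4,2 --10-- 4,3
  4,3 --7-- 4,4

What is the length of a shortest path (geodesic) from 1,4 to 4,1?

Shortest path: 1,4 → 1,3 → 0,3 → 0,2 → 1,2 → 2,2 → 2,1 → 3,1 → 4,1, total weight = 24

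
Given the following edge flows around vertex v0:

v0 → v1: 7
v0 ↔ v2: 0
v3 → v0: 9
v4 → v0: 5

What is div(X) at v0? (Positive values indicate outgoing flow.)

Divergence = sum of outgoing flows = 7 + 0 + (-9) + (-5) = -7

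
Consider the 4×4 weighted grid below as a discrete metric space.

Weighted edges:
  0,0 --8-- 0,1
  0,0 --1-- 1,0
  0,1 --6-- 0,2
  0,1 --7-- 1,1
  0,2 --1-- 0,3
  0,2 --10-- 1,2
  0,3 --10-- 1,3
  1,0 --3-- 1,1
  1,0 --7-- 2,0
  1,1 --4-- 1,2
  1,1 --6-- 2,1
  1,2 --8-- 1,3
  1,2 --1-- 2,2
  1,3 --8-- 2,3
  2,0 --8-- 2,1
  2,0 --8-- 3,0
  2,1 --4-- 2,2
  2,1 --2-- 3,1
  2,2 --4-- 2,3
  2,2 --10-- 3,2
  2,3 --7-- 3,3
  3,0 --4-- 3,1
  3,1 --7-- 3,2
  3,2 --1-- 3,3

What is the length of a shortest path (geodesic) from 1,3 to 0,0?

Shortest path: 1,3 → 1,2 → 1,1 → 1,0 → 0,0, total weight = 16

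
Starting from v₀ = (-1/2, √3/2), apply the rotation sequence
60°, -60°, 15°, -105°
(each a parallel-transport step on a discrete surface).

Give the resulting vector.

Total rotation: 60° + (-60°) + 15° + (-105°) = -90°. Final vector: (0.8660, 0.5000)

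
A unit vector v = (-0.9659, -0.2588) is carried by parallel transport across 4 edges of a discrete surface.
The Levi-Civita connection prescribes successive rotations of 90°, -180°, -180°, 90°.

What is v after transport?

Total rotation: 90° + (-180°) + (-180°) + 90° = -180° ≡ 180° (mod 360°). Final vector: (0.9659, 0.2588)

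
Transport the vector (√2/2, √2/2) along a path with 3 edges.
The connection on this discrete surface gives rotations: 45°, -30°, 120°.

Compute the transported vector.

Total rotation: 45° + (-30°) + 120° = 135°. Final vector: (-1, 0)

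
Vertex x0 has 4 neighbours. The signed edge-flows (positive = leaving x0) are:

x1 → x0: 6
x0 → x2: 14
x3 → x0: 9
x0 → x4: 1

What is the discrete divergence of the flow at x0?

Divergence = sum of outgoing flows = (-6) + 14 + (-9) + 1 = 0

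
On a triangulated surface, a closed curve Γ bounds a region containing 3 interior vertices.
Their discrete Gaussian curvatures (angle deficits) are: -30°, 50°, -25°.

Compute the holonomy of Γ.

Holonomy = total enclosed curvature = (-30°) + 50° + (-25°) = -5°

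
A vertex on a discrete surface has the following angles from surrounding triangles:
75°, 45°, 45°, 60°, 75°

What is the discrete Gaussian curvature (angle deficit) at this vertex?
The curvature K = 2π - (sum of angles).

Sum of angles = 300°. K = 360° - 300° = 60° = π/3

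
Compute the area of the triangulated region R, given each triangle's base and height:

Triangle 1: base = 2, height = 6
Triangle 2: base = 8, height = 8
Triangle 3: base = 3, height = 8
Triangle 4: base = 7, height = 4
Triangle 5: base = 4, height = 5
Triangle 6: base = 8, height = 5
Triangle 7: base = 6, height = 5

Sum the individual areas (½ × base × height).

(1/2)×2×6 + (1/2)×8×8 + (1/2)×3×8 + (1/2)×7×4 + (1/2)×4×5 + (1/2)×8×5 + (1/2)×6×5 = 109.0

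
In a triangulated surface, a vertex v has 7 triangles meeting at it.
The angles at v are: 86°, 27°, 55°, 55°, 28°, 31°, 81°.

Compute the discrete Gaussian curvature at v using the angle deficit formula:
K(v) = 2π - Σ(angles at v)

Sum of angles = 363°. K = 360° - 363° = -3° = -π/60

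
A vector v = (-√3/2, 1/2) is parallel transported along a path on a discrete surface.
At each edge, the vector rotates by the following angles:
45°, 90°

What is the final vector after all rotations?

Total rotation: 45° + 90° = 135°. Final vector: (0.2588, -0.9659)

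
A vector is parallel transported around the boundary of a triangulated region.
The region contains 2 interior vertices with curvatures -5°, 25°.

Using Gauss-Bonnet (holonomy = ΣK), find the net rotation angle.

Holonomy = total enclosed curvature = (-5°) + 25° = 20°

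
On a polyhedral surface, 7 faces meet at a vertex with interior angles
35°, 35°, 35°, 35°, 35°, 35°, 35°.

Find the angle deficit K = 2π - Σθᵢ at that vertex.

Sum of angles = 245°. K = 360° - 245° = 115° = 23π/36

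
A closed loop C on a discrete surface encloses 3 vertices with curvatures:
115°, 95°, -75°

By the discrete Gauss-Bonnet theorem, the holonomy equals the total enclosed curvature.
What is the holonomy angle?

Holonomy = total enclosed curvature = 115° + 95° + (-75°) = 135°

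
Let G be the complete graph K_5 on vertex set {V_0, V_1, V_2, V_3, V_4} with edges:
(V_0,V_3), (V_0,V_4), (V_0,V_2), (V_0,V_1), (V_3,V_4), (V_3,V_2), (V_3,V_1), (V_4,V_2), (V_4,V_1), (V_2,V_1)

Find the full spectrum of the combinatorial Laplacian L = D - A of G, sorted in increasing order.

For the complete graph K_n, L = nI − J (J = all-ones matrix). J has eigenvalues n (once, eigenvector 𝟙) and 0 (multiplicity n−1), so L has eigenvalues 0 (once) and n (multiplicity n−1). Here n = 5: eigenvalue 0 once and 5 with multiplicity 4.
Laplacian eigenvalues (increasing order): [0.0, 5.0, 5.0, 5.0, 5.0]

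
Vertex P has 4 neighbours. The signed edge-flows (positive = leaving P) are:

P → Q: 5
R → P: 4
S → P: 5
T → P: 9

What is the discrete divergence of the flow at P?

Divergence = sum of outgoing flows = 5 + (-4) + (-5) + (-9) = -13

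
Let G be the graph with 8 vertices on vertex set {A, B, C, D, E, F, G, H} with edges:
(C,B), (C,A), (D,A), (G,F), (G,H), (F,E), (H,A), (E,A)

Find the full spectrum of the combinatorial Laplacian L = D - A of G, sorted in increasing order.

Degrees: deg(A) = 4, deg(B) = 1, deg(C) = 2, deg(D) = 1, deg(E) = 2, deg(F) = 2, deg(G) = 2, deg(H) = 2.
L = D − A with rows/columns ordered (A, B, C, D, E, F, G, H):
  [ 4,  0, -1, -1, -1,  0,  0, -1]
  [ 0,  1, -1,  0,  0,  0,  0,  0]
  [-1, -1,  2,  0,  0,  0,  0,  0]
  [-1,  0,  0,  1,  0,  0,  0,  0]
  [-1,  0,  0,  0,  2, -1,  0,  0]
  [ 0,  0,  0,  0, -1,  2, -1,  0]
  [ 0,  0,  0,  0,  0, -1,  2, -1]
  [-1,  0,  0,  0,  0,  0, -1,  2]
Characteristic polynomial: det(λI − L) = λ(λ² − 3λ + 1)(λ² − 6λ + 4)(λ² − 5λ + 5)(λ − 2).
Roots: λ = 0; (λ² − 3λ + 1) = 0 ⇒ λ = (3 ± √5)/2 ≈ 0.382, 2.618; (λ² − 6λ + 4) = 0 ⇒ λ = 3 ± √5 ≈ 0.7639, 5.2361; (λ² − 5λ + 5) = 0 ⇒ λ = (5 ± √5)/2 ≈ 1.382, 3.618; (λ − 2) = 0 ⇒ λ = 2.
(Check: the roots sum (with multiplicity) to 16, matching trace L = Σdeg = 2·8 = 16.)
Laplacian eigenvalues (increasing order): [0.0, 0.382, 0.7639, 1.382, 2.0, 2.618, 3.618, 5.2361]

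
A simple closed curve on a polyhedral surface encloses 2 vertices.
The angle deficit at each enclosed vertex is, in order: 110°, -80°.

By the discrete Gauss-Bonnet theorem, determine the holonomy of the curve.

Holonomy = total enclosed curvature = 110° + (-80°) = 30°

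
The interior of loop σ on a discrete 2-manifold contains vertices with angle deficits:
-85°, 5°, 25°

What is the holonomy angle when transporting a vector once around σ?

Holonomy = total enclosed curvature = (-85°) + 5° + 25° = -55°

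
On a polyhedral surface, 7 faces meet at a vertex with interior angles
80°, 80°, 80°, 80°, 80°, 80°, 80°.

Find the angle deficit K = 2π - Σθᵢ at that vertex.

Sum of angles = 560°. K = 360° - 560° = -200° = -10π/9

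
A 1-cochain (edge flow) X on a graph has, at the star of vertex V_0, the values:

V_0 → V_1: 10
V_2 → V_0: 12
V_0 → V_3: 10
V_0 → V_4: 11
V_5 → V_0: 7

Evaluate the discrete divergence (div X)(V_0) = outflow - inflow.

Divergence = sum of outgoing flows = 10 + (-12) + 10 + 11 + (-7) = 12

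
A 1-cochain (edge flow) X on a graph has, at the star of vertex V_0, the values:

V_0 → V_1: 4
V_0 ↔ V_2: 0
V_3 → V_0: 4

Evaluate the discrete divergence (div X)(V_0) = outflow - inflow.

Divergence = sum of outgoing flows = 4 + 0 + (-4) = 0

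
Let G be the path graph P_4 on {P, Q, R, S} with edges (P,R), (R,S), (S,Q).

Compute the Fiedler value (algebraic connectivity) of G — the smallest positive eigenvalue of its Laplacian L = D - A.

The path graph P_n has Laplacian eigenvalues λ_k = 2 − 2cos(kπ/n), k = 0, 1, …, n−1. Here n = 4:
k=0: 2 − 2cos(0) = 0.0; k=1: 2 − 2cos(π/4) = 0.5858; k=2: 2 − 2cos(π/2) = 2.0; k=3: 2 − 2cos(3π/4) = 3.4142.
Laplacian eigenvalues: [0.0, 0.5858, 2.0, 3.4142]. Algebraic connectivity (smallest non-zero eigenvalue) = 0.5858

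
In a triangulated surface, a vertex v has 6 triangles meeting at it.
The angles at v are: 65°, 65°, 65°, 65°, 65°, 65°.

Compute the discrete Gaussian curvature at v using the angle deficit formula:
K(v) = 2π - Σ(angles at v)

Sum of angles = 390°. K = 360° - 390° = -30° = -π/6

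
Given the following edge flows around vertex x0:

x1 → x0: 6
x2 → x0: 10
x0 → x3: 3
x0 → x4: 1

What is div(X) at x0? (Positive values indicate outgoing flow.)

Divergence = sum of outgoing flows = (-6) + (-10) + 3 + 1 = -12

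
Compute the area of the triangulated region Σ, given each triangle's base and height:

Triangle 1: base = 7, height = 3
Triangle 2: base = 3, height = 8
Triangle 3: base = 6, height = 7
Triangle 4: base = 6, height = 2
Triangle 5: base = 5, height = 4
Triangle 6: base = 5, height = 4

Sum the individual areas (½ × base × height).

(1/2)×7×3 + (1/2)×3×8 + (1/2)×6×7 + (1/2)×6×2 + (1/2)×5×4 + (1/2)×5×4 = 69.5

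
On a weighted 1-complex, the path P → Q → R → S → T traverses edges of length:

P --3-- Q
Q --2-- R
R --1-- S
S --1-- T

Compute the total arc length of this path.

Arc length = 3 + 2 + 1 + 1 = 7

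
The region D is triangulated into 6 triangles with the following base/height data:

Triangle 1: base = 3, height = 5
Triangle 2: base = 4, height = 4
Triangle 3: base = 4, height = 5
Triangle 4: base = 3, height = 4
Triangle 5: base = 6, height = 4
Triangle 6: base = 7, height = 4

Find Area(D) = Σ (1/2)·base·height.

(1/2)×3×5 + (1/2)×4×4 + (1/2)×4×5 + (1/2)×3×4 + (1/2)×6×4 + (1/2)×7×4 = 57.5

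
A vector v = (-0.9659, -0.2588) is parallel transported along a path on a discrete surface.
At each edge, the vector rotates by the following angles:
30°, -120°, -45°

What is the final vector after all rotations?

Total rotation: 30° + (-120°) + (-45°) = -135°. Final vector: (0.5000, 0.8660)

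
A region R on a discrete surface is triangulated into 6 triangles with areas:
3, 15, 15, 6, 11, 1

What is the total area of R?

3 + 15 + 15 + 6 + 11 + 1 = 51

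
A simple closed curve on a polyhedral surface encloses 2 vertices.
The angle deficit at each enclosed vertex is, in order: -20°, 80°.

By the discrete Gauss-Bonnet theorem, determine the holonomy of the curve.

Holonomy = total enclosed curvature = (-20°) + 80° = 60°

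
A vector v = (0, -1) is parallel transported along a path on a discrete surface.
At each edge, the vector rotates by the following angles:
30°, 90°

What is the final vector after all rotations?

Total rotation: 30° + 90° = 120°. Final vector: (0.8660, 0.5000)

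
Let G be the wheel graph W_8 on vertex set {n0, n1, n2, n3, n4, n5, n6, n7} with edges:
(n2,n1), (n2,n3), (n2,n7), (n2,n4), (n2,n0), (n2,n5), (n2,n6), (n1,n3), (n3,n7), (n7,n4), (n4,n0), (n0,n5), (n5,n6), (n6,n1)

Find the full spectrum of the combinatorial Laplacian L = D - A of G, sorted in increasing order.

The wheel W_8 is the join K_1 ∨ C_7 (a hub joined to every vertex of a cycle of length 7). For a join G ∨ H (G on p vertices, H on q vertices) the Laplacian spectrum is 0, p+q, the eigenvalues of L(G) other than one 0 each shifted by +q, and the eigenvalues of L(H) other than one 0 each shifted by +p. With G = K_1 (p = 1, nothing left after dropping its 0) and H = C_7 (q = 7, eigenvalues 2 − 2cos(2πk/7), k = 0, …, 6; drop k = 0), the spectrum of W_8 is 0, 8, and 1 + (2 − 2cos(2πk/7)) = 3 − 2cos(2πk/7) for k = 1, …, 6:
k=1: 3 − 2cos(2π/7) = 1.753; k=2: 3 − 2cos(4π/7) = 3.445; k=3: 3 − 2cos(6π/7) = 4.8019; k=4: 3 − 2cos(8π/7) = 4.8019; k=5: 3 − 2cos(10π/7) = 3.445; k=6: 3 − 2cos(12π/7) = 1.753.
Laplacian eigenvalues (increasing order): [0.0, 1.753, 1.753, 3.445, 3.445, 4.8019, 4.8019, 8.0]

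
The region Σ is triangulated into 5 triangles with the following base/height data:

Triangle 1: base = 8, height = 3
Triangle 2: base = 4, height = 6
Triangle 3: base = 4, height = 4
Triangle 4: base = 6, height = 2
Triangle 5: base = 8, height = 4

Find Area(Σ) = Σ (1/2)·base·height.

(1/2)×8×3 + (1/2)×4×6 + (1/2)×4×4 + (1/2)×6×2 + (1/2)×8×4 = 54.0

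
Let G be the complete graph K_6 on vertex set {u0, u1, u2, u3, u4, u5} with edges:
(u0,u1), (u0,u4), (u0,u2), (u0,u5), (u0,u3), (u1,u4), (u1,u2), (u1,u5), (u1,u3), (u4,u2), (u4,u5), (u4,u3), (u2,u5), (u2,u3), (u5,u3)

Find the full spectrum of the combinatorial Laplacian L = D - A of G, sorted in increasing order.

For the complete graph K_n, L = nI − J (J = all-ones matrix). J has eigenvalues n (once, eigenvector 𝟙) and 0 (multiplicity n−1), so L has eigenvalues 0 (once) and n (multiplicity n−1). Here n = 6: eigenvalue 0 once and 6 with multiplicity 5.
Laplacian eigenvalues (increasing order): [0.0, 6.0, 6.0, 6.0, 6.0, 6.0]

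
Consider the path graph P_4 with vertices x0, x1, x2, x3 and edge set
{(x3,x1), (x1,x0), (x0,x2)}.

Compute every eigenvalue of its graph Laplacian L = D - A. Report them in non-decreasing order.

The path graph P_n has Laplacian eigenvalues λ_k = 2 − 2cos(kπ/n), k = 0, 1, …, n−1. Here n = 4:
k=0: 2 − 2cos(0) = 0.0; k=1: 2 − 2cos(π/4) = 0.5858; k=2: 2 − 2cos(π/2) = 2.0; k=3: 2 − 2cos(3π/4) = 3.4142.
Laplacian eigenvalues (increasing order): [0.0, 0.5858, 2.0, 3.4142]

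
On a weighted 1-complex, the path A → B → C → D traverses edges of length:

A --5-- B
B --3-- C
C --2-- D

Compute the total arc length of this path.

Arc length = 5 + 3 + 2 = 10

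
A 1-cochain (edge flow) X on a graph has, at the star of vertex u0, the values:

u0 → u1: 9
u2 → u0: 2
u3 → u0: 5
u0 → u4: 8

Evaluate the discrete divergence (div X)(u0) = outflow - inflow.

Divergence = sum of outgoing flows = 9 + (-2) + (-5) + 8 = 10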